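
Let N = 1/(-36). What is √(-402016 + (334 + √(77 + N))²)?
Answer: √(-14472576 + (2004 + √2771)²)/6 ≈ 533.41*I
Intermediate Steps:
N = -1/36 ≈ -0.027778
√(-402016 + (334 + √(77 + N))²) = √(-402016 + (334 + √(77 - 1/36))²) = √(-402016 + (334 + √(2771/36))²) = √(-402016 + (334 + √2771/6)²)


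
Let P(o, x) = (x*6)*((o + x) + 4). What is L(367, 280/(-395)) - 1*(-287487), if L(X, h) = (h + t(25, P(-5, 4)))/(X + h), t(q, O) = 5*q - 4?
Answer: 8319020822/28937 ≈ 2.8749e+5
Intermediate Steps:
P(o, x) = 6*x*(4 + o + x) (P(o, x) = (6*x)*(4 + o + x) = 6*x*(4 + o + x))
t(q, O) = -4 + 5*q
L(X, h) = (121 + h)/(X + h) (L(X, h) = (h + (-4 + 5*25))/(X + h) = (h + (-4 + 125))/(X + h) = (h + 121)/(X + h) = (121 + h)/(X + h))
L(367, 280/(-395)) - 1*(-287487) = (121 + 280/(-395))/(367 + 280/(-395)) - 1*(-287487) = (121 + 280*(-1/395))/(367 + 280*(-1/395)) + 287487 = (121 - 56/79)/(367 - 56/79) + 287487 = (9503/79)/(28937/79) + 287487 = (79/28937)*(9503/79) + 287487 = 9503/28937 + 287487 = 8319020822/28937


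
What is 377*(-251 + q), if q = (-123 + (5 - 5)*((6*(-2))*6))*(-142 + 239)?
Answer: -4592614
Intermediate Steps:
q = -11931 (q = (-123 + 0*(-12*6))*97 = (-123 + 0*(-72))*97 = (-123 + 0)*97 = -123*97 = -11931)
377*(-251 + q) = 377*(-251 - 11931) = 377*(-12182) = -4592614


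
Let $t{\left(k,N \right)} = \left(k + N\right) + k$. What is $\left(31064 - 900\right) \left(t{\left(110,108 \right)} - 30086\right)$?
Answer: $-897620312$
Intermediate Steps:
$t{\left(k,N \right)} = N + 2 k$ ($t{\left(k,N \right)} = \left(N + k\right) + k = N + 2 k$)
$\left(31064 - 900\right) \left(t{\left(110,108 \right)} - 30086\right) = \left(31064 - 900\right) \left(\left(108 + 2 \cdot 110\right) - 30086\right) = 30164 \left(\left(108 + 220\right) - 30086\right) = 30164 \left(328 - 30086\right) = 30164 \left(-29758\right) = -897620312$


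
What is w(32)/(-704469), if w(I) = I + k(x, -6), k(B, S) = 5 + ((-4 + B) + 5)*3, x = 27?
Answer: -121/704469 ≈ -0.00017176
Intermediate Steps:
k(B, S) = 8 + 3*B (k(B, S) = 5 + (1 + B)*3 = 5 + (3 + 3*B) = 8 + 3*B)
w(I) = 89 + I (w(I) = I + (8 + 3*27) = I + (8 + 81) = I + 89 = 89 + I)
w(32)/(-704469) = (89 + 32)/(-704469) = 121*(-1/704469) = -121/704469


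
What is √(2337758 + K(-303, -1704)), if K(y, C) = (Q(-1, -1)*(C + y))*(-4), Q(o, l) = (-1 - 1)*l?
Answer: √2353814 ≈ 1534.2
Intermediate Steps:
Q(o, l) = -2*l
K(y, C) = -8*C - 8*y (K(y, C) = ((-2*(-1))*(C + y))*(-4) = (2*(C + y))*(-4) = (2*C + 2*y)*(-4) = -8*C - 8*y)
√(2337758 + K(-303, -1704)) = √(2337758 + (-8*(-1704) - 8*(-303))) = √(2337758 + (13632 + 2424)) = √(2337758 + 16056) = √2353814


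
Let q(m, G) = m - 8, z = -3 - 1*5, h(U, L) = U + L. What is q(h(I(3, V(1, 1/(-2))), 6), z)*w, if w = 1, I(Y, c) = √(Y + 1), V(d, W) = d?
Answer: 0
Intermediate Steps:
I(Y, c) = √(1 + Y)
h(U, L) = L + U
z = -8 (z = -3 - 5 = -8)
q(m, G) = -8 + m
q(h(I(3, V(1, 1/(-2))), 6), z)*w = (-8 + (6 + √(1 + 3)))*1 = (-8 + (6 + √4))*1 = (-8 + (6 + 2))*1 = (-8 + 8)*1 = 0*1 = 0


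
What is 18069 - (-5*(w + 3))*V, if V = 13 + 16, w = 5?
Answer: 19229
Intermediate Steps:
V = 29
18069 - (-5*(w + 3))*V = 18069 - (-5*(5 + 3))*29 = 18069 - (-5*8)*29 = 18069 - (-40)*29 = 18069 - 1*(-1160) = 18069 + 1160 = 19229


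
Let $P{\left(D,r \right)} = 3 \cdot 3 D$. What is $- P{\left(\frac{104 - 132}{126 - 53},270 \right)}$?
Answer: $\frac{252}{73} \approx 3.4521$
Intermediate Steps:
$P{\left(D,r \right)} = 9 D$
$- P{\left(\frac{104 - 132}{126 - 53},270 \right)} = - 9 \frac{104 - 132}{126 - 53} = - 9 \left(- \frac{28}{73}\right) = - 9 \left(\left(-28\right) \frac{1}{73}\right) = - \frac{9 \left(-28\right)}{73} = \left(-1\right) \left(- \frac{252}{73}\right) = \frac{252}{73}$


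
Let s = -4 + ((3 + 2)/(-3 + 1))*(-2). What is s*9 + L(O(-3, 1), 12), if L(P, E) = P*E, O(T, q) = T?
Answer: -27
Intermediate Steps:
L(P, E) = E*P
s = 1 (s = -4 + (5/(-2))*(-2) = -4 + (5*(-½))*(-2) = -4 - 5/2*(-2) = -4 + 5 = 1)
s*9 + L(O(-3, 1), 12) = 1*9 + 12*(-3) = 9 - 36 = -27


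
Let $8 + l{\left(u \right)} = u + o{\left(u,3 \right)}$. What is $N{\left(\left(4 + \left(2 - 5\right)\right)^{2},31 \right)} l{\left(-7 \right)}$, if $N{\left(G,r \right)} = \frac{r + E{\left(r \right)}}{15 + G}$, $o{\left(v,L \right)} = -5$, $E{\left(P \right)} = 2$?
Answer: $- \frac{165}{4} \approx -41.25$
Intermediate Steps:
$N{\left(G,r \right)} = \frac{2 + r}{15 + G}$ ($N{\left(G,r \right)} = \frac{r + 2}{15 + G} = \frac{2 + r}{15 + G}$)
$l{\left(u \right)} = -13 + u$ ($l{\left(u \right)} = -8 + \left(u - 5\right) = -8 + \left(-5 + u\right) = -13 + u$)
$N{\left(\left(4 + \left(2 - 5\right)\right)^{2},31 \right)} l{\left(-7 \right)} = \frac{2 + 31}{15 + \left(4 + \left(2 - 5\right)\right)^{2}} \left(-13 - 7\right) = \frac{1}{15 + \left(4 - 3\right)^{2}} \cdot 33 \left(-20\right) = \frac{1}{15 + 1^{2}} \cdot 33 \left(-20\right) = \frac{1}{15 + 1} \cdot 33 \left(-20\right) = \frac{1}{16} \cdot 33 \left(-20\right) = \frac{33}{16} \left(-20\right) = - \frac{165}{4}$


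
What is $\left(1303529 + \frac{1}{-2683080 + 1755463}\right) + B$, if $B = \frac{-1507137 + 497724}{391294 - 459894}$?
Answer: $\frac{82950386651550021}{63634526200} \approx 1.3035 \cdot 10^{6}$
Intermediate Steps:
$B = \frac{1009413}{68600}$ ($B = - \frac{1009413}{-68600} = \left(-1009413\right) \left(- \frac{1}{68600}\right) = \frac{1009413}{68600} \approx 14.714$)
$\left(1303529 + \frac{1}{-2683080 + 1755463}\right) + B = \left(1303529 + \frac{1}{-2683080 + 1755463}\right) + \frac{1009413}{68600} = \left(1303529 + \frac{1}{-927617}\right) + \frac{1009413}{68600} = \left(1303529 - \frac{1}{927617}\right) + \frac{1009413}{68600} = \frac{1209175660392}{927617} + \frac{1009413}{68600} = \frac{82950386651550021}{63634526200}$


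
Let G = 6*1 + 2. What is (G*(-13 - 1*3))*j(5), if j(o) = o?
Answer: -640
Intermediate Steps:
G = 8 (G = 6 + 2 = 8)
(G*(-13 - 1*3))*j(5) = (8*(-13 - 1*3))*5 = (8*(-13 - 3))*5 = (8*(-16))*5 = -128*5 = -640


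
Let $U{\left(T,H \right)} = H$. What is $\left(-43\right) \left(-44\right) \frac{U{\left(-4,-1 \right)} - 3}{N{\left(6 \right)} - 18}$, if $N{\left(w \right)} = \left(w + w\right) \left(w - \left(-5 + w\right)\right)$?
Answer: $- \frac{3784}{21} \approx -180.19$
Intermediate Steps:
$N{\left(w \right)} = 10 w$ ($N{\left(w \right)} = 2 w 5 = 10 w$)
$\left(-43\right) \left(-44\right) \frac{U{\left(-4,-1 \right)} - 3}{N{\left(6 \right)} - 18} = \left(-43\right) \left(-44\right) \frac{-1 - 3}{10 \cdot 6 - 18} = 1892 \left(- \frac{4}{60 - 18}\right) = 1892 \left(- \frac{4}{42}\right) = 1892 \left(\left(-4\right) \frac{1}{42}\right) = 1892 \left(- \frac{2}{21}\right) = - \frac{3784}{21}$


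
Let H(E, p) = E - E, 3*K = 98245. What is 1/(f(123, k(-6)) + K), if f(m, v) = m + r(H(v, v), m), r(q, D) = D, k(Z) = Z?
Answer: 3/98983 ≈ 3.0308e-5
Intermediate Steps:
K = 98245/3 (K = (⅓)*98245 = 98245/3 ≈ 32748.)
H(E, p) = 0
f(m, v) = 2*m (f(m, v) = m + m = 2*m)
1/(f(123, k(-6)) + K) = 1/(2*123 + 98245/3) = 1/(246 + 98245/3) = 1/(98983/3) = 3/98983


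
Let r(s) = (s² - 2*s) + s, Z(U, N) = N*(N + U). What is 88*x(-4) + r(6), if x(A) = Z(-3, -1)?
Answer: 382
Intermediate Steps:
r(s) = s² - s
x(A) = 4 (x(A) = -(-1 - 3) = -1*(-4) = 4)
88*x(-4) + r(6) = 88*4 + 6*(-1 + 6) = 352 + 6*5 = 352 + 30 = 382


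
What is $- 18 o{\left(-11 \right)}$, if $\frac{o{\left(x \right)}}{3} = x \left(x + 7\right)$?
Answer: $-2376$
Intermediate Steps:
$o{\left(x \right)} = 3 x \left(7 + x\right)$ ($o{\left(x \right)} = 3 x \left(x + 7\right) = 3 x \left(7 + x\right)$)
$- 18 o{\left(-11 \right)} = - 18 \cdot 3 \left(-11\right) \left(7 - 11\right) = - 18 \cdot 3 \left(-11\right) \left(-4\right) = \left(-18\right) 132 = -2376$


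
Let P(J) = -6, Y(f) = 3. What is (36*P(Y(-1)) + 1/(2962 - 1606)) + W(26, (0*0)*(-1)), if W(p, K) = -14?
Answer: -311879/1356 ≈ -230.00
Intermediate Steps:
(36*P(Y(-1)) + 1/(2962 - 1606)) + W(26, (0*0)*(-1)) = (36*(-6) + 1/(2962 - 1606)) - 14 = (-216 + 1/1356) - 14 = -292895/1356 - 14 = -311879/1356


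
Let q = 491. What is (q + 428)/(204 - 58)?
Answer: 919/146 ≈ 6.2945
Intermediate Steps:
(q + 428)/(204 - 58) = (491 + 428)/(204 - 58) = 919/146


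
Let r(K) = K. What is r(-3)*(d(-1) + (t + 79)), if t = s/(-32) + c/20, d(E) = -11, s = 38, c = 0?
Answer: -3207/16 ≈ -200.44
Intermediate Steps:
t = -19/16 (t = 38/(-32) + 0/20 = 38*(-1/32) + 0*(1/20) = -19/16 + 0 = -19/16 ≈ -1.1875)
r(-3)*(d(-1) + (t + 79)) = -3*(-11 + (-19/16 + 79)) = -3*(-11 + 1245/16) = -3*1069/16 = -3207/16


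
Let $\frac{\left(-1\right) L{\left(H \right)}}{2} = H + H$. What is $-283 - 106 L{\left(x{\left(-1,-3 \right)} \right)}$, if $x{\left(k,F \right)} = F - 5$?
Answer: $-3675$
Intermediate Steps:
$x{\left(k,F \right)} = -5 + F$ ($x{\left(k,F \right)} = F - 5 = -5 + F$)
$L{\left(H \right)} = - 4 H$ ($L{\left(H \right)} = - 2 \left(H + H\right) = - 2 \cdot 2 H = - 4 H$)
$-283 - 106 L{\left(x{\left(-1,-3 \right)} \right)} = -283 - 106 \left(- 4 \left(-5 - 3\right)\right) = -283 - 106 \left(\left(-4\right) \left(-8\right)\right) = -283 - 3392 = -3675$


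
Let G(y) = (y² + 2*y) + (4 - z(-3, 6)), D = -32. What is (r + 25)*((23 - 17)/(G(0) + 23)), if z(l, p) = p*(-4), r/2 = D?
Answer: -78/17 ≈ -4.5882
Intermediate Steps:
r = -64 (r = 2*(-32) = -64)
z(l, p) = -4*p
G(y) = 28 + y² + 2*y (G(y) = (y² + 2*y) + (4 - (-4)*6) = (y² + 2*y) + (4 - 1*(-24)) = (y² + 2*y) + (4 + 24) = (y² + 2*y) + 28 = 28 + y² + 2*y)
(r + 25)*((23 - 17)/(G(0) + 23)) = (-64 + 25)*((23 - 17)/((28 + 0² + 2*0) + 23)) = -234/((28 + 0 + 0) + 23) = -234/(28 + 23) = -234/51 = -39*2/17 = -78/17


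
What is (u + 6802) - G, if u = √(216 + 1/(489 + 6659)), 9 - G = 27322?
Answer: 34115 + √2759072603/3574 ≈ 34130.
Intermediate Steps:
G = -27313 (G = 9 - 1*27322 = 9 - 27322 = -27313)
u = √2759072603/3574 (u = √(216 + 1/7148) = √(1543969/7148) = √2759072603/3574 ≈ 14.697)
(u + 6802) - G = (√2759072603/3574 + 6802) - 1*(-27313) = (6802 + √2759072603/3574) + 27313 = 34115 + √2759072603/3574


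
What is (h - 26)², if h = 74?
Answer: 2304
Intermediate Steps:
(h - 26)² = (74 - 26)² = 48² = 2304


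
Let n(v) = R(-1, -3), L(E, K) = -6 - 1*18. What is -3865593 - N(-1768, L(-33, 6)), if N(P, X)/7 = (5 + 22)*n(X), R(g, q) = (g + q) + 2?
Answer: -3865215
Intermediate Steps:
L(E, K) = -24 (L(E, K) = -6 - 18 = -24)
R(g, q) = 2 + g + q
n(v) = -2 (n(v) = 2 - 1 - 3 = -2)
N(P, X) = -378 (N(P, X) = 7*((5 + 22)*(-2)) = 7*(27*(-2)) = 7*(-54) = -378)
-3865593 - N(-1768, L(-33, 6)) = -3865593 - 1*(-378) = -3865593 + 378 = -3865215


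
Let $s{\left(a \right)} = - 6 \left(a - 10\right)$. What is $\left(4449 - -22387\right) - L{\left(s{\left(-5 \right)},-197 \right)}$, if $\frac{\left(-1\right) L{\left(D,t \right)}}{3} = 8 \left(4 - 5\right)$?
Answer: $26812$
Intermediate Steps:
$s{\left(a \right)} = 60 - 6 a$ ($s{\left(a \right)} = - 6 \left(-10 + a\right) = 60 - 6 a$)
$L{\left(D,t \right)} = 24$ ($L{\left(D,t \right)} = - 3 \cdot 8 \left(4 - 5\right) = - 3 \cdot 8 \left(-1\right) = \left(-3\right) \left(-8\right) = 24$)
$\left(4449 - -22387\right) - L{\left(s{\left(-5 \right)},-197 \right)} = \left(4449 - -22387\right) - 24 = \left(4449 + 22387\right) - 24 = 26836 - 24 = 26812$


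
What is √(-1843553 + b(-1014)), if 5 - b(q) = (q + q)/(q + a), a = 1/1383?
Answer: 4*I*√226597226055142767/1402361 ≈ 1357.8*I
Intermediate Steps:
a = 1/1383 ≈ 0.00072307
b(q) = 5 - 2*q/(1/1383 + q) (b(q) = 5 - (q + q)/(q + 1/1383) = 5 - 2*q/(1/1383 + q))
√(-1843553 + b(-1014)) = √(-1843553 + (5 + 4149*(-1014))/(1 + 1383*(-1014))) = √(-1843553 + (5 - 4207086)/(1 - 1402362)) = √(-1843553 - 4207081/(-1402361)) = √(-1843553 - 1/1402361*(-4207081)) = √(-1843553 + 4207081/1402361) = √(-2585322621552/1402361) = 4*I*√226597226055142767/1402361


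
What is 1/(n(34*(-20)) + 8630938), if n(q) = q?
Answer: 1/8630258 ≈ 1.1587e-7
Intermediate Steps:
1/(n(34*(-20)) + 8630938) = 1/(34*(-20) + 8630938) = 1/(-680 + 8630938) = 1/8630258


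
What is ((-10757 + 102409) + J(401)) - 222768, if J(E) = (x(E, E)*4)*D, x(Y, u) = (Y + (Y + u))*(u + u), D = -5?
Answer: -19427236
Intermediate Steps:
x(Y, u) = 2*u*(u + 2*Y) (x(Y, u) = (u + 2*Y)*(2*u) = 2*u*(u + 2*Y))
J(E) = -120*E**2 (J(E) = ((2*E*(E + 2*E))*4)*(-5) = ((2*E*(3*E))*4)*(-5) = ((6*E**2)*4)*(-5) = (24*E**2)*(-5) = -120*E**2)
((-10757 + 102409) + J(401)) - 222768 = ((-10757 + 102409) - 120*401**2) - 222768 = (91652 - 120*160801) - 222768 = (91652 - 19296120) - 222768 = -19204468 - 222768 = -19427236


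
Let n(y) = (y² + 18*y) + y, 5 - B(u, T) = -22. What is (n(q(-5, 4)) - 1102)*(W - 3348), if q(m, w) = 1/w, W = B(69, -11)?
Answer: 58300155/16 ≈ 3.6438e+6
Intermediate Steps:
B(u, T) = 27 (B(u, T) = 5 - 1*(-22) = 5 + 22 = 27)
W = 27
n(y) = y² + 19*y
(n(q(-5, 4)) - 1102)*(W - 3348) = ((19 + 1/4)/4 - 1102)*(27 - 3348) = ((19 + ¼)/4 - 1102)*(-3321) = ((¼)*(77/4) - 1102)*(-3321) = (77/16 - 1102)*(-3321) = -17555/16*(-3321) = 58300155/16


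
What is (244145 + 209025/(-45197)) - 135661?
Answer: 4902942323/45197 ≈ 1.0848e+5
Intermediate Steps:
(244145 + 209025/(-45197)) - 135661 = (244145 + 209025*(-1/45197)) - 135661 = (244145 - 209025/45197) - 135661 = 11034412540/45197 - 135661 = 4902942323/45197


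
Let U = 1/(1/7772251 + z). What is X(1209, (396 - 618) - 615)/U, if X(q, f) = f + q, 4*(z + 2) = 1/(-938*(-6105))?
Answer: -11037913020964979/14835905876330 ≈ -744.00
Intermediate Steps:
z = -45811919/22905960 (z = -2 + 1/(4*((-938*(-6105)))) = -2 + (¼)/5726490 = -2 + (¼)*(1/5726490) = -2 + 1/22905960 = -45811919/22905960 ≈ -2.0000)
U = -178030870515960/356061710353709 (U = 1/(1/7772251 - 45811919/22905960) = 1/(-356061710353709/178030870515960) = -178030870515960/356061710353709 ≈ -0.50000)
X(1209, (396 - 618) - 615)/U = (((396 - 618) - 615) + 1209)/(-178030870515960/356061710353709) = ((-222 - 615) + 1209)*(-356061710353709/178030870515960) = (-837 + 1209)*(-356061710353709/178030870515960) = 372*(-356061710353709/178030870515960) = -11037913020964979/14835905876330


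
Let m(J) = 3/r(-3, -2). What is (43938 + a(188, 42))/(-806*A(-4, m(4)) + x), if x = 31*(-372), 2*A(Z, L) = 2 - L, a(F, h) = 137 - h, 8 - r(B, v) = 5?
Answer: -4003/1085 ≈ -3.6894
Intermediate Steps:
r(B, v) = 3 (r(B, v) = 8 - 1*5 = 8 - 5 = 3)
m(J) = 1 (m(J) = 3/3 = 3*(⅓) = 1)
A(Z, L) = 1 - L/2 (A(Z, L) = (2 - L)/2 = 1 - L/2)
x = -11532
(43938 + a(188, 42))/(-806*A(-4, m(4)) + x) = (43938 + (137 - 1*42))/(-806*(1 - ½*1) - 11532) = (43938 + (137 - 42))/(-806*(1 - ½) - 11532) = (43938 + 95)/(-806*½ - 11532) = 44033/(-403 - 11532) = 44033/(-11935) = 44033*(-1/11935) = -4003/1085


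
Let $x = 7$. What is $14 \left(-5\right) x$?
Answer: $-490$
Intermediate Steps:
$14 \left(-5\right) x = 14 \left(-5\right) 7 = \left(-70\right) 7 = -490$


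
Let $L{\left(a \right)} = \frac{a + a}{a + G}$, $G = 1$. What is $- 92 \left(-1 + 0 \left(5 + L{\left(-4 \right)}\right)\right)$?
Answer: $92$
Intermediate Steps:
$L{\left(a \right)} = \frac{2 a}{1 + a}$ ($L{\left(a \right)} = \frac{a + a}{a + 1} = \frac{2 a}{1 + a}$)
$- 92 \left(-1 + 0 \left(5 + L{\left(-4 \right)}\right)\right) = - 92 \left(-1 + 0 \left(5 + 2 \left(-4\right) \frac{1}{1 - 4}\right)\right) = - 92 \left(-1 + 0 \left(5 + 2 \left(-4\right) \frac{1}{-3}\right)\right) = - 92 \left(-1 + 0 \left(5 + 2 \left(-4\right) \left(- \frac{1}{3}\right)\right)\right) = - 92 \left(-1 + 0 \left(5 + \frac{8}{3}\right)\right) = - 92 \left(-1 + 0 \cdot \frac{23}{3}\right) = - 92 \left(-1 + 0\right) = \left(-92\right) \left(-1\right) = 92$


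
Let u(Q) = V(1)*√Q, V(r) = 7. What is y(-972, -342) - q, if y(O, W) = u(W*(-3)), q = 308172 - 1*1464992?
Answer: 1156820 + 21*√114 ≈ 1.1570e+6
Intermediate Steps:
q = -1156820 (q = 308172 - 1464992 = -1156820)
u(Q) = 7*√Q
y(O, W) = 7*√3*√(-W) (y(O, W) = 7*√(W*(-3)) = 7*√(-3*W) = 7*(√3*√(-W)) = 7*√3*√(-W))
y(-972, -342) - q = 7*√3*√(-1*(-342)) - 1*(-1156820) = 7*√3*√342 + 1156820 = 7*√3*(3*√38) + 1156820 = 21*√114 + 1156820 = 1156820 + 21*√114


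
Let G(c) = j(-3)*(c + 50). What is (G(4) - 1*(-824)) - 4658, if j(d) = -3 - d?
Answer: -3834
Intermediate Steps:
G(c) = 0 (G(c) = (-3 - 1*(-3))*(c + 50) = (-3 + 3)*(50 + c) = 0*(50 + c) = 0)
(G(4) - 1*(-824)) - 4658 = (0 - 1*(-824)) - 4658 = (0 + 824) - 4658 = 824 - 4658 = -3834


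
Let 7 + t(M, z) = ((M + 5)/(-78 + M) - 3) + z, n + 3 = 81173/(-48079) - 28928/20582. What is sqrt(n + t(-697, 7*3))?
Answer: sqrt(34107378525422841098617)/76691053295 ≈ 2.4081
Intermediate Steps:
n = -3015108966/494780989 (n = -3 + (81173/(-48079) - 28928/20582) = -3 + (81173*(-1/48079) - 28928*1/20582) = -3 + (-81173/48079 - 14464/10291) = -3 - 1530765999/494780989 = -3015108966/494780989 ≈ -6.0938)
t(M, z) = -10 + z + (5 + M)/(-78 + M) (t(M, z) = -7 + (((M + 5)/(-78 + M) - 3) + z) = -7 + (((5 + M)/(-78 + M) - 3) + z) = -7 + ((-3 + (5 + M)/(-78 + M)) + z) = -7 + (-3 + z + (5 + M)/(-78 + M)) = -10 + z + (5 + M)/(-78 + M))
sqrt(n + t(-697, 7*3)) = sqrt(-3015108966/494780989 + (785 - 546*3 - 9*(-697) - 4879*3)/(-78 - 697)) = sqrt(-3015108966/494780989 + (785 - 78*21 + 6273 - 697*21)/(-775)) = sqrt(-3015108966/494780989 - (785 - 1638 + 6273 - 14637)/775) = sqrt(-3015108966/494780989 - 1/775*(-9217)) = sqrt(-3015108966/494780989 + 9217/775) = sqrt(2223686926963/383455266475) = sqrt(34107378525422841098617)/76691053295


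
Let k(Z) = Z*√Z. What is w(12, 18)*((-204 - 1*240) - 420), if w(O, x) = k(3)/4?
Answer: -648*√3 ≈ -1122.4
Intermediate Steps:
k(Z) = Z^(3/2)
w(O, x) = 3*√3/4 (w(O, x) = 3^(3/2)/4 = (3*√3)*(¼) = 3*√3/4)
w(12, 18)*((-204 - 1*240) - 420) = (3*√3/4)*((-204 - 1*240) - 420) = (3*√3/4)*((-204 - 240) - 420) = (3*√3/4)*(-444 - 420) = (3*√3/4)*(-864) = -648*√3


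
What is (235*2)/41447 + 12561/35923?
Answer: 537499577/1488900581 ≈ 0.36100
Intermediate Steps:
(235*2)/41447 + 12561/35923 = 470*(1/41447) + 12561*(1/35923) = 470/41447 + 12561/35923 = 537499577/1488900581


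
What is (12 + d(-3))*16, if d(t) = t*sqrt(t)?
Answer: 192 - 48*I*sqrt(3) ≈ 192.0 - 83.138*I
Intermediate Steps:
d(t) = t**(3/2)
(12 + d(-3))*16 = (12 + (-3)**(3/2))*16 = (12 - 3*I*sqrt(3))*16 = 192 - 48*I*sqrt(3)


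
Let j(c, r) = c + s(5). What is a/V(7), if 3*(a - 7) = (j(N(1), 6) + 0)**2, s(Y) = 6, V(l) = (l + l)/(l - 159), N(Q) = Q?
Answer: -760/3 ≈ -253.33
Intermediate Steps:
V(l) = 2*l/(-159 + l) (V(l) = (2*l)/(-159 + l) = 2*l/(-159 + l))
j(c, r) = 6 + c (j(c, r) = c + 6 = 6 + c)
a = 70/3 (a = 7 + ((6 + 1) + 0)**2/3 = 7 + (7 + 0)**2/3 = 7 + (1/3)*7**2 = 7 + (1/3)*49 = 7 + 49/3 = 70/3 ≈ 23.333)
a/V(7) = 70/(3*((2*7/(-159 + 7)))) = 70/(3*((2*7/(-152)))) = 70/(3*((2*7*(-1/152)))) = 70/(3*(-7/76)) = (70/3)*(-76/7) = -760/3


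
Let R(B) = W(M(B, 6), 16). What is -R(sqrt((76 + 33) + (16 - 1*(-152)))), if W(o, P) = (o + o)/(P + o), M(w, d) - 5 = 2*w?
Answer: -2006/667 + 64*sqrt(277)/667 ≈ -1.4105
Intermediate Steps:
M(w, d) = 5 + 2*w
W(o, P) = 2*o/(P + o) (W(o, P) = (2*o)/(P + o) = 2*o/(P + o))
R(B) = 2*(5 + 2*B)/(21 + 2*B) (R(B) = 2*(5 + 2*B)/(16 + (5 + 2*B)) = 2*(5 + 2*B)/(21 + 2*B))
-R(sqrt((76 + 33) + (16 - 1*(-152)))) = -2*(5 + 2*sqrt((76 + 33) + (16 - 1*(-152))))/(21 + 2*sqrt((76 + 33) + (16 - 1*(-152)))) = -2*(5 + 2*sqrt(109 + (16 + 152)))/(21 + 2*sqrt(109 + (16 + 152))) = -2*(5 + 2*sqrt(109 + 168))/(21 + 2*sqrt(109 + 168)) = -2*(5 + 2*sqrt(277))/(21 + 2*sqrt(277))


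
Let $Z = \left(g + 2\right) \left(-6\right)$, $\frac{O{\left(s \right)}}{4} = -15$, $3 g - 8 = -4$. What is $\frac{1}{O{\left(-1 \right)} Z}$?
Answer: $\frac{1}{1200} \approx 0.00083333$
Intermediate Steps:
$g = \frac{4}{3}$ ($g = \frac{8}{3} + \frac{1}{3} \left(-4\right) = \frac{8}{3} - \frac{4}{3} = \frac{4}{3} \approx 1.3333$)
$O{\left(s \right)} = -60$ ($O{\left(s \right)} = 4 \left(-15\right) = -60$)
$Z = -20$ ($Z = \left(\frac{4}{3} + 2\right) \left(-6\right) = \frac{10}{3} \left(-6\right) = -20$)
$\frac{1}{O{\left(-1 \right)} Z} = \frac{1}{\left(-60\right) \left(-20\right)} = \frac{1}{1200}$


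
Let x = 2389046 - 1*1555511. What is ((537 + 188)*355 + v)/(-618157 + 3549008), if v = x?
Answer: 1090910/2930851 ≈ 0.37222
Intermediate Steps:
x = 833535 (x = 2389046 - 1555511 = 833535)
v = 833535
((537 + 188)*355 + v)/(-618157 + 3549008) = ((537 + 188)*355 + 833535)/(-618157 + 3549008) = (725*355 + 833535)/2930851 = (257375 + 833535)*(1/2930851) = 1090910*(1/2930851) = 1090910/2930851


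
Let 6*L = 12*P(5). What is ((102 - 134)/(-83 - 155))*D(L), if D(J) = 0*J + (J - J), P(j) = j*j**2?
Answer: 0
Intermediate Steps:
P(j) = j**3
L = 250 (L = (12*5**3)/6 = (12*125)/6 = (1/6)*1500 = 250)
D(J) = 0 (D(J) = 0 + 0 = 0)
((102 - 134)/(-83 - 155))*D(L) = ((102 - 134)/(-83 - 155))*0 = -32/(-238)*0 = -32*(-1/238)*0 = (16/119)*0 = 0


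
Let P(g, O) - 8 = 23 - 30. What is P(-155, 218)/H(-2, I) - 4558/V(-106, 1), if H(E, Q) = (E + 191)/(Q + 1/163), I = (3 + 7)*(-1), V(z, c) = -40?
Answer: 7797397/68460 ≈ 113.90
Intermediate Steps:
I = -10 (I = 10*(-1) = -10)
P(g, O) = 1 (P(g, O) = 8 + (23 - 30) = 8 - 7 = 1)
H(E, Q) = (191 + E)/(1/163 + Q) (H(E, Q) = (191 + E)/(Q + 1/163) = (191 + E)/(1/163 + Q))
P(-155, 218)/H(-2, I) - 4558/V(-106, 1) = 1/(163*(191 - 2)/(1 + 163*(-10))) - 4558/(-40) = 1/(163*189/(1 - 1630)) - 4558*(-1/40) = 1/(163*189/(-1629)) + 2279/20 = 1/(163*(-1/1629)*189) + 2279/20 = 1/(-3423/181) + 2279/20 = 1*(-181/3423) + 2279/20 = -181/3423 + 2279/20 = 7797397/68460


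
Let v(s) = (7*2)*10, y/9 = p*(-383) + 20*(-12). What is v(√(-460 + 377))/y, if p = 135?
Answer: -28/93501 ≈ -0.00029946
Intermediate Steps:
y = -467505 (y = 9*(135*(-383) + 20*(-12)) = 9*(-51705 - 240) = 9*(-51945) = -467505)
v(s) = 140 (v(s) = 14*10 = 140)
v(√(-460 + 377))/y = 140/(-467505) = 140*(-1/467505) = -28/93501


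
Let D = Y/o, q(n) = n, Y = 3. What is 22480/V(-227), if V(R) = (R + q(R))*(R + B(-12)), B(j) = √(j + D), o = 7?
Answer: 9835/45098 + 12645*I*√7/10237246 ≈ 0.21808 + 0.003268*I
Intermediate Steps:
D = 3/7 ≈ 0.42857
B(j) = √(3/7 + j) (B(j) = √(j + 3/7) = √(3/7 + j))
V(R) = 2*R*(R + 9*I*√7/7) (V(R) = (R + R)*(R + √(21 + 49*(-12))/7) = (2*R)*(R + √(21 - 588)/7) = (2*R)*(R + √(-567)/7) = (2*R)*(R + (9*I*√7)/7) = (2*R)*(R + 9*I*√7/7) = 2*R*(R + 9*I*√7/7))
22480/V(-227) = 22480/(((2/7)*(-227)*(7*(-227) + 9*I*√7))) = 22480/(((2/7)*(-227)*(-1589 + 9*I*√7))) = 22480/(103058 - 4086*I*√7/7)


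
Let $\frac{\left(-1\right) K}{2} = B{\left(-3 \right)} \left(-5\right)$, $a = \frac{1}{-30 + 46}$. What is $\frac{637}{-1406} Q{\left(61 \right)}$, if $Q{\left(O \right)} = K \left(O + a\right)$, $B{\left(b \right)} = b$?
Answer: $\frac{9335235}{11248} \approx 829.95$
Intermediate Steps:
$a = \frac{1}{16} \approx 0.0625$
$K = -30$ ($K = - 2 \left(\left(-3\right) \left(-5\right)\right) = \left(-2\right) 15 = -30$)
$Q{\left(O \right)} = - \frac{15}{8} - 30 O$ ($Q{\left(O \right)} = - 30 \left(O + \frac{1}{16}\right) = - 30 \left(\frac{1}{16} + O\right) = - \frac{15}{8} - 30 O$)
$\frac{637}{-1406} Q{\left(61 \right)} = \frac{637}{-1406} \left(- \frac{15}{8} - 1830\right) = 637 \left(- \frac{1}{1406}\right) \left(- \frac{15}{8} - 1830\right) = \left(- \frac{637}{1406}\right) \left(- \frac{14655}{8}\right) = \frac{9335235}{11248}$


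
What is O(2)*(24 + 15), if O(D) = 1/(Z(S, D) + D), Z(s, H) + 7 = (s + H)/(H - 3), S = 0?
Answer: -39/7 ≈ -5.5714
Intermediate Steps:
Z(s, H) = -7 + (H + s)/(-3 + H) (Z(s, H) = -7 + (s + H)/(H - 3) = -7 + (H + s)/(-3 + H))
O(D) = 1/(D + (21 - 6*D)/(-3 + D)) (O(D) = 1/((21 + 0 - 6*D)/(-3 + D) + D) = 1/((21 - 6*D)/(-3 + D) + D) = 1/(D + (21 - 6*D)/(-3 + D)))
O(2)*(24 + 15) = ((-3 + 2)/(21 + 2**2 - 9*2))*(24 + 15) = (-1/(21 + 4 - 18))*39 = (-1/7)*39 = ((1/7)*(-1))*39 = -1/7*39 = -39/7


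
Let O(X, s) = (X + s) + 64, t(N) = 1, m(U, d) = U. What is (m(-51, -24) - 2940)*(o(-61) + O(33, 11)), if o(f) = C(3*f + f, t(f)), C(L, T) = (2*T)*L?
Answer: 1136580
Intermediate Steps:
C(L, T) = 2*L*T
o(f) = 8*f (o(f) = 2*(3*f + f)*1 = 2*(4*f)*1 = 8*f)
O(X, s) = 64 + X + s
(m(-51, -24) - 2940)*(o(-61) + O(33, 11)) = (-51 - 2940)*(8*(-61) + (64 + 33 + 11)) = -2991*(-488 + 108) = -2991*(-380) = 1136580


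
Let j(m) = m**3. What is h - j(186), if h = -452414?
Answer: -6887270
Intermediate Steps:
h - j(186) = -452414 - 1*186**3 = -452414 - 1*6434856 = -452414 - 6434856 = -6887270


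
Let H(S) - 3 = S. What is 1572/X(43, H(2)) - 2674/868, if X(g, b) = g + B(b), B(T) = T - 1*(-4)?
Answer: 21883/806 ≈ 27.150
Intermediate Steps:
B(T) = 4 + T (B(T) = T + 4 = 4 + T)
H(S) = 3 + S
X(g, b) = 4 + b + g (X(g, b) = g + (4 + b) = 4 + b + g)
1572/X(43, H(2)) - 2674/868 = 1572/(4 + (3 + 2) + 43) - 2674/868 = 1572/(4 + 5 + 43) - 2674*1/868 = 1572/52 - 191/62 = 1572*(1/52) - 191/62 = 393/13 - 191/62 = 21883/806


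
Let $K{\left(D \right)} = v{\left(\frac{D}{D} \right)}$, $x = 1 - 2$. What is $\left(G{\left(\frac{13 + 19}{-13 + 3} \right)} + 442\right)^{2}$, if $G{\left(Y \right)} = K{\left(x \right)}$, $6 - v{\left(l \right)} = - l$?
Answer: $201601$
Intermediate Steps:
$v{\left(l \right)} = 6 + l$ ($v{\left(l \right)} = 6 - - l = 6 + l$)
$x = -1$ ($x = 1 - 2 = -1$)
$K{\left(D \right)} = 7$ ($K{\left(D \right)} = 6 + \frac{D}{D} = 6 + 1 = 7$)
$G{\left(Y \right)} = 7$
$\left(G{\left(\frac{13 + 19}{-13 + 3} \right)} + 442\right)^{2} = \left(7 + 442\right)^{2} = 449^{2} = 201601$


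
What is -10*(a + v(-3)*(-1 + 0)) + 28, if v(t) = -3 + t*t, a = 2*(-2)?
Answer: 128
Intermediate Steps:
a = -4
v(t) = -3 + t**2
-10*(a + v(-3)*(-1 + 0)) + 28 = -10*(-4 + (-3 + (-3)**2)*(-1 + 0)) + 28 = -10*(-4 + (-3 + 9)*(-1)) + 28 = -10*(-4 + 6*(-1)) + 28 = -10*(-4 - 6) + 28 = -10*(-10) + 28 = 100 + 28 = 128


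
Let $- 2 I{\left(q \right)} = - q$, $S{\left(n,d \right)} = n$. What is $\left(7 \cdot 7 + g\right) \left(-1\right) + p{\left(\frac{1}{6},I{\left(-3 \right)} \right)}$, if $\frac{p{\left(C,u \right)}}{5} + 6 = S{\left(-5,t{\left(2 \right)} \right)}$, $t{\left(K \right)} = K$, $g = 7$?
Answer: $-111$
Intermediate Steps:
$I{\left(q \right)} = \frac{q}{2}$ ($I{\left(q \right)} = - \frac{\left(-1\right) q}{2} = \frac{q}{2}$)
$p{\left(C,u \right)} = -55$ ($p{\left(C,u \right)} = -30 + 5 \left(-5\right) = -30 - 25 = -55$)
$\left(7 \cdot 7 + g\right) \left(-1\right) + p{\left(\frac{1}{6},I{\left(-3 \right)} \right)} = \left(7 \cdot 7 + 7\right) \left(-1\right) - 55 = \left(49 + 7\right) \left(-1\right) - 55 = 56 \left(-1\right) - 55 = -56 - 55 = -111$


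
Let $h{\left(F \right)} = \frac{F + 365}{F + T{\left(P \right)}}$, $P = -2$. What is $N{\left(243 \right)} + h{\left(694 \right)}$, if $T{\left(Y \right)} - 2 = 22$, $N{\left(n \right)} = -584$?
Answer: $- \frac{418253}{718} \approx -582.53$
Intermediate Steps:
$T{\left(Y \right)} = 24$ ($T{\left(Y \right)} = 2 + 22 = 24$)
$h{\left(F \right)} = \frac{365 + F}{24 + F}$ ($h{\left(F \right)} = \frac{F + 365}{F + 24} = \frac{365 + F}{24 + F}$)
$N{\left(243 \right)} + h{\left(694 \right)} = -584 + \frac{365 + 694}{24 + 694} = -584 + \frac{1}{718} \cdot 1059 = -584 + \frac{1059}{718} = - \frac{418253}{718}$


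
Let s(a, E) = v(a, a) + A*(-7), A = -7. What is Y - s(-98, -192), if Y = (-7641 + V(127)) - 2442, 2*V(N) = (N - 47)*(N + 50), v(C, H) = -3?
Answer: -3049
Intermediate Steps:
V(N) = (-47 + N)*(50 + N)/2 (V(N) = ((N - 47)*(N + 50))/2 = ((-47 + N)*(50 + N))/2 = (-47 + N)*(50 + N)/2)
Y = -3003 (Y = (-7641 + (-1175 + (½)*127² + (3/2)*127)) - 2442 = (-7641 + (-1175 + (½)*16129 + 381/2)) - 2442 = (-7641 + (-1175 + 16129/2 + 381/2)) - 2442 = (-7641 + 7080) - 2442 = -561 - 2442 = -3003)
s(a, E) = 46 (s(a, E) = -3 - 7*(-7) = -3 + 49 = 46)
Y - s(-98, -192) = -3003 - 1*46 = -3003 - 46 = -3049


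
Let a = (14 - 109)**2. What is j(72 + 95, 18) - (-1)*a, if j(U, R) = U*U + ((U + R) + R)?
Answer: 37117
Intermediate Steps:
j(U, R) = U + U**2 + 2*R (j(U, R) = U**2 + ((R + U) + R) = U**2 + (U + 2*R) = U + U**2 + 2*R)
a = 9025 (a = (-95)**2 = 9025)
j(72 + 95, 18) - (-1)*a = ((72 + 95) + (72 + 95)**2 + 2*18) - (-1)*9025 = (167 + 167**2 + 36) - 1*(-9025) = (167 + 27889 + 36) + 9025 = 28092 + 9025 = 37117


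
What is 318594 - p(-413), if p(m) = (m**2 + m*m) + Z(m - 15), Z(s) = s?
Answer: -22116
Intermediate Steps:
p(m) = -15 + m + 2*m**2 (p(m) = (m**2 + m*m) + (m - 15) = (m**2 + m**2) + (-15 + m) = 2*m**2 + (-15 + m) = -15 + m + 2*m**2)
318594 - p(-413) = 318594 - (-15 - 413 + 2*(-413)**2) = 318594 - (-15 - 413 + 2*170569) = 318594 - (-15 - 413 + 341138) = 318594 - 1*340710 = 318594 - 340710 = -22116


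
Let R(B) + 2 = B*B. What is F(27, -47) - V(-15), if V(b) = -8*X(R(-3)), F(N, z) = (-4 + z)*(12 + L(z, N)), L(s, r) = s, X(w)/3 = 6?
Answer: 1929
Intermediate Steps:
R(B) = -2 + B**2 (R(B) = -2 + B*B = -2 + B**2)
X(w) = 18 (X(w) = 3*6 = 18)
F(N, z) = (-4 + z)*(12 + z)
V(b) = -144 (V(b) = -8*18 = -144)
F(27, -47) - V(-15) = (-48 + (-47)**2 + 8*(-47)) - 1*(-144) = (-48 + 2209 - 376) + 144 = 1785 + 144 = 1929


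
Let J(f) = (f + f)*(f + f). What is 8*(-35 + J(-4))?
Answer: 232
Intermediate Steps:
J(f) = 4*f**2 (J(f) = (2*f)*(2*f) = 4*f**2)
8*(-35 + J(-4)) = 8*(-35 + 4*(-4)**2) = 8*(-35 + 4*16) = 8*(-35 + 64) = 8*29 = 232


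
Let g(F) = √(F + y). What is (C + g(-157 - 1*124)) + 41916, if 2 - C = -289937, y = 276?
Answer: 331855 + I*√5 ≈ 3.3186e+5 + 2.2361*I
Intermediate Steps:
C = 289939 (C = 2 - 1*(-289937) = 2 + 289937 = 289939)
g(F) = √(276 + F) (g(F) = √(F + 276) = √(276 + F))
(C + g(-157 - 1*124)) + 41916 = (289939 + √(276 + (-157 - 1*124))) + 41916 = (289939 + √(276 + (-157 - 124))) + 41916 = (289939 + √(276 - 281)) + 41916 = (289939 + √(-5)) + 41916 = (289939 + I*√5) + 41916 = 331855 + I*√5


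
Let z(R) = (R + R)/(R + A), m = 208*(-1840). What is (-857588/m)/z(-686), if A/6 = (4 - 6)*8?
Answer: 3644749/2853760 ≈ 1.2772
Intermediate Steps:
m = -382720
A = -96 (A = 6*((4 - 6)*8) = 6*(-2*8) = 6*(-16) = -96)
z(R) = 2*R/(-96 + R) (z(R) = (R + R)/(R - 96) = (2*R)/(-96 + R) = 2*R/(-96 + R))
(-857588/m)/z(-686) = (-857588/(-382720))/((2*(-686)/(-96 - 686))) = (-857588*(-1/382720))/((2*(-686)/(-782))) = 214397/(95680*((2*(-686)*(-1/782)))) = 214397/(95680*(686/391)) = (214397/95680)*(391/686) = 3644749/2853760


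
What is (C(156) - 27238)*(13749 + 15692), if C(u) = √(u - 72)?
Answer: -801913958 + 58882*√21 ≈ -8.0164e+8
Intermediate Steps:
C(u) = √(-72 + u)
(C(156) - 27238)*(13749 + 15692) = (√(-72 + 156) - 27238)*(13749 + 15692) = (√84 - 27238)*29441 = (2*√21 - 27238)*29441 = (-27238 + 2*√21)*29441 = -801913958 + 58882*√21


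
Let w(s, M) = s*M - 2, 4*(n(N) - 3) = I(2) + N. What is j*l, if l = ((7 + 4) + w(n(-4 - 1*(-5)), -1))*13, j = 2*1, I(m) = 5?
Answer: 117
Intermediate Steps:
n(N) = 17/4 + N/4 (n(N) = 3 + (5 + N)/4 = 3 + (5/4 + N/4) = 17/4 + N/4)
j = 2
w(s, M) = -2 + M*s (w(s, M) = M*s - 2 = -2 + M*s)
l = 117/2 (l = ((7 + 4) + (-2 - (17/4 + (-4 - 1*(-5))/4)))*13 = (11 + (-2 - (17/4 + (-4 + 5)/4)))*13 = (11 + (-2 - (17/4 + (¼)*1)))*13 = (11 + (-2 - (17/4 + ¼)))*13 = (11 + (-2 - 1*9/2))*13 = (11 + (-2 - 9/2))*13 = (11 - 13/2)*13 = (9/2)*13 = 117/2 ≈ 58.500)
j*l = 2*(117/2) = 117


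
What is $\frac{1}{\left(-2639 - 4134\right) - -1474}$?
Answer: $- \frac{1}{5299} \approx -0.00018871$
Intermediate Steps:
$\frac{1}{\left(-2639 - 4134\right) - -1474} = \frac{1}{\left(-2639 - 4134\right) + \left(-1066 + 2540\right)} = \frac{1}{-6773 + 1474} = \frac{1}{-5299} = - \frac{1}{5299}$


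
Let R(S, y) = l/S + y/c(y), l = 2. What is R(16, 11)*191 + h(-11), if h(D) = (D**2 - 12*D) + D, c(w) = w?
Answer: 3655/8 ≈ 456.88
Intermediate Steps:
h(D) = D**2 - 11*D
R(S, y) = 1 + 2/S (R(S, y) = 2/S + y/y = 2/S + 1 = 1 + 2/S)
R(16, 11)*191 + h(-11) = ((2 + 16)/16)*191 - 11*(-11 - 11) = ((1/16)*18)*191 - 11*(-22) = (9/8)*191 + 242 = 1719/8 + 242 = 3655/8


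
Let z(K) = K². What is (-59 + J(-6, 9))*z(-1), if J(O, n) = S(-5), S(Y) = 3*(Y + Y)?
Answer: -89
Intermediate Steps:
S(Y) = 6*Y (S(Y) = 3*(2*Y) = 6*Y)
J(O, n) = -30 (J(O, n) = 6*(-5) = -30)
(-59 + J(-6, 9))*z(-1) = (-59 - 30)*(-1)² = -89*1 = -89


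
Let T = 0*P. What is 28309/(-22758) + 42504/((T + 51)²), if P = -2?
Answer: 33099049/2192354 ≈ 15.097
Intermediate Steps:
T = 0 (T = 0*(-2) = 0)
28309/(-22758) + 42504/((T + 51)²) = 28309/(-22758) + 42504/((0 + 51)²) = 28309*(-1/22758) + 42504/(51²) = -28309/22758 + 42504/2601 = -28309/22758 + 42504*(1/2601) = -28309/22758 + 14168/867 = 33099049/2192354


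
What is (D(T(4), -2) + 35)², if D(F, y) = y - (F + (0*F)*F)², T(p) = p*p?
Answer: 49729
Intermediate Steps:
T(p) = p²
D(F, y) = y - F² (D(F, y) = y - (F + 0*F)² = y - (F + 0)² = y - F²)
(D(T(4), -2) + 35)² = ((-2 - (4²)²) + 35)² = ((-2 - 1*16²) + 35)² = ((-2 - 1*256) + 35)² = ((-2 - 256) + 35)² = (-258 + 35)² = (-223)² = 49729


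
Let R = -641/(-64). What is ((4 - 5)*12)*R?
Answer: -1923/16 ≈ -120.19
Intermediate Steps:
R = 641/64 (R = -641*(-1/64) = 641/64 ≈ 10.016)
((4 - 5)*12)*R = ((4 - 5)*12)*(641/64) = -1*12*(641/64) = -12*641/64 = -1923/16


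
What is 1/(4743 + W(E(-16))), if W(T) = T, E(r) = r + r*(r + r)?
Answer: 1/5239 ≈ 0.00019088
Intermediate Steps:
E(r) = r + 2*r**2 (E(r) = r + r*(2*r) = r + 2*r**2)
1/(4743 + W(E(-16))) = 1/(4743 - 16*(1 + 2*(-16))) = 1/(4743 - 16*(1 - 32)) = 1/(4743 - 16*(-31)) = 1/(4743 + 496) = 1/5239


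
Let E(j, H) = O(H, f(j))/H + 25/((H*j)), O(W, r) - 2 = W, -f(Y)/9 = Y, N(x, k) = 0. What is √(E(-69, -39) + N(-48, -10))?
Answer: √770822/897 ≈ 0.97878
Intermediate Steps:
f(Y) = -9*Y
O(W, r) = 2 + W
E(j, H) = (2 + H)/H + 25/(H*j) (E(j, H) = (2 + H)/H + 25/((H*j)) = (2 + H)/H + 25*(1/(H*j)) = (2 + H)/H + 25/(H*j))
√(E(-69, -39) + N(-48, -10)) = √((25 - 69*(2 - 39))/(-39*(-69)) + 0) = √(-1/39*(-1/69)*(25 - 69*(-37)) + 0) = √(-1/39*(-1/69)*(25 + 2553) + 0) = √(-1/39*(-1/69)*2578 + 0) = √(2578/2691 + 0) = √(2578/2691) = √770822/897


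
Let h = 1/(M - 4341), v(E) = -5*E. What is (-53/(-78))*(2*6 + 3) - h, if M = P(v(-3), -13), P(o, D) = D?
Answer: 288459/28301 ≈ 10.193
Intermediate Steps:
M = -13
h = -1/4354 (h = 1/(-13 - 4341) = 1/(-4354) = -1/4354 ≈ -0.00022967)
(-53/(-78))*(2*6 + 3) - h = (-53/(-78))*(2*6 + 3) - 1*(-1/4354) = (-53*(-1)/78)*(12 + 3) + 1/4354 = -1*(-53/78)*15 + 1/4354 = (53/78)*15 + 1/4354 = 265/26 + 1/4354 = 288459/28301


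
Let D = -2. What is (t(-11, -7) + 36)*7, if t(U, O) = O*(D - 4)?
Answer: 546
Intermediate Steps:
t(U, O) = -6*O (t(U, O) = O*(-2 - 4) = O*(-6) = -6*O)
(t(-11, -7) + 36)*7 = (-6*(-7) + 36)*7 = (42 + 36)*7 = 78*7 = 546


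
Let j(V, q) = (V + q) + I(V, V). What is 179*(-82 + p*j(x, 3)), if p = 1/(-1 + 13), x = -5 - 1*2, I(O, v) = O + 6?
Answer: -177031/12 ≈ -14753.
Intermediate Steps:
I(O, v) = 6 + O
x = -7 (x = -5 - 2 = -7)
p = 1/12 ≈ 0.083333
j(V, q) = 6 + q + 2*V (j(V, q) = (V + q) + (6 + V) = 6 + q + 2*V)
179*(-82 + p*j(x, 3)) = 179*(-82 + (6 + 3 + 2*(-7))/12) = 179*(-82 + (6 + 3 - 14)/12) = 179*(-82 + (1/12)*(-5)) = 179*(-82 - 5/12) = 179*(-989/12) = -177031/12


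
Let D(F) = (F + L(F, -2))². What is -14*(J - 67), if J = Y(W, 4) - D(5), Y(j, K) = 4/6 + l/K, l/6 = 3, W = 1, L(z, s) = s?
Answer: 2975/3 ≈ 991.67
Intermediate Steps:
l = 18 (l = 6*3 = 18)
D(F) = (-2 + F)² (D(F) = (F - 2)² = (-2 + F)²)
Y(j, K) = ⅔ + 18/K (Y(j, K) = 4/6 + 18/K = 4*(⅙) + 18/K = ⅔ + 18/K)
J = -23/6 (J = (⅔ + 18/4) - (-2 + 5)² = (⅔ + 18*(¼)) - 1*3² = (⅔ + 9/2) - 1*9 = 31/6 - 9 = -23/6 ≈ -3.8333)
-14*(J - 67) = -14*(-23/6 - 67) = -14*(-425/6) = 2975/3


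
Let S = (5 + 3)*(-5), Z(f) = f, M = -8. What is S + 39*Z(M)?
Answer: -352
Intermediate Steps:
S = -40 (S = 8*(-5) = -40)
S + 39*Z(M) = -40 + 39*(-8) = -40 - 312 = -352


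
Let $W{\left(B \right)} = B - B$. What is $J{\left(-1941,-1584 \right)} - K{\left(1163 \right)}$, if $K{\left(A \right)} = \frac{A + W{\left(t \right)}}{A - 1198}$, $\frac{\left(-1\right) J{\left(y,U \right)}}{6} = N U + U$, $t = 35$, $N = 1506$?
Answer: $\frac{501289643}{35} \approx 1.4323 \cdot 10^{7}$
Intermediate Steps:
$J{\left(y,U \right)} = - 9042 U$ ($J{\left(y,U \right)} = - 6 \left(1506 U + U\right) = - 6 \cdot 1507 U = - 9042 U$)
$W{\left(B \right)} = 0$
$K{\left(A \right)} = \frac{A}{-1198 + A}$ ($K{\left(A \right)} = \frac{A + 0}{A - 1198} = \frac{A}{-1198 + A}$)
$J{\left(-1941,-1584 \right)} - K{\left(1163 \right)} = \left(-9042\right) \left(-1584\right) - \frac{1163}{-1198 + 1163} = 14322528 - \frac{1163}{-35} = 14322528 - 1163 \left(- \frac{1}{35}\right) = 14322528 - - \frac{1163}{35} = 14322528 + \frac{1163}{35} = \frac{501289643}{35}$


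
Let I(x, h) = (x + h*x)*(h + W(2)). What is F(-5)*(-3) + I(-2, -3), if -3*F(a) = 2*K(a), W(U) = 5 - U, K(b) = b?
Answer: -10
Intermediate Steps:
F(a) = -2*a/3
I(x, h) = (3 + h)*(x + h*x) (I(x, h) = (x + h*x)*(h + (5 - 1*2)) = (x + h*x)*(h + (5 - 2)) = (x + h*x)*(h + 3) = (x + h*x)*(3 + h) = (3 + h)*(x + h*x))
F(-5)*(-3) + I(-2, -3) = -⅔*(-5)*(-3) - 2*(3 + (-3)² + 4*(-3)) = (10/3)*(-3) - 2*(3 + 9 - 12) = -10 - 2*0 = -10 + 0 = -10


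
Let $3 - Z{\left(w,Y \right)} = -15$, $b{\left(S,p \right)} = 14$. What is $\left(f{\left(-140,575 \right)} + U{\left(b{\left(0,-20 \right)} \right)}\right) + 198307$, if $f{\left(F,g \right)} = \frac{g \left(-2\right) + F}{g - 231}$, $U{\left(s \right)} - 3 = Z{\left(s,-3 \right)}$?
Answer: $\frac{793297}{4} \approx 1.9832 \cdot 10^{5}$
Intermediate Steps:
$Z{\left(w,Y \right)} = 18$ ($Z{\left(w,Y \right)} = 3 - -15 = 3 + 15 = 18$)
$U{\left(s \right)} = 21$ ($U{\left(s \right)} = 3 + 18 = 21$)
$f{\left(F,g \right)} = \frac{F - 2 g}{-231 + g}$ ($f{\left(F,g \right)} = \frac{- 2 g + F}{-231 + g} = \frac{F - 2 g}{-231 + g}$)
$\left(f{\left(-140,575 \right)} + U{\left(b{\left(0,-20 \right)} \right)}\right) + 198307 = \left(\frac{-140 - 1150}{-231 + 575} + 21\right) + 198307 = \left(\frac{-140 - 1150}{344} + 21\right) + 198307 = \left(\frac{1}{344} \left(-1290\right) + 21\right) + 198307 = \left(- \frac{15}{4} + 21\right) + 198307 = \frac{69}{4} + 198307 = \frac{793297}{4}$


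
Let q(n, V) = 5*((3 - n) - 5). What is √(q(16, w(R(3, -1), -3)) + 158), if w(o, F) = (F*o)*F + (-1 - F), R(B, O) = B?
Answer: 2*√17 ≈ 8.2462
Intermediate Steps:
w(o, F) = -1 - F + o*F² (w(o, F) = o*F² + (-1 - F) = -1 - F + o*F²)
q(n, V) = -10 - 5*n (q(n, V) = 5*(-2 - n) = -10 - 5*n)
√(q(16, w(R(3, -1), -3)) + 158) = √((-10 - 5*16) + 158) = √((-10 - 80) + 158) = √(-90 + 158) = √68 = 2*√17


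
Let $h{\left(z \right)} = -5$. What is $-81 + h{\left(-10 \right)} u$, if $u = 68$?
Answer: $-421$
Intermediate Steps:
$-81 + h{\left(-10 \right)} u = -81 - 340 = -421$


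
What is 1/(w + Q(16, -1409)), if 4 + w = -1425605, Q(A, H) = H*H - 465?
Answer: 1/559207 ≈ 1.7882e-6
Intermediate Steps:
Q(A, H) = -465 + H² (Q(A, H) = H² - 465 = -465 + H²)
w = -1425609 (w = -4 - 1425605 = -1425609)
1/(w + Q(16, -1409)) = 1/(-1425609 + (-465 + (-1409)²)) = 1/(-1425609 + (-465 + 1985281)) = 1/(-1425609 + 1984816) = 1/559207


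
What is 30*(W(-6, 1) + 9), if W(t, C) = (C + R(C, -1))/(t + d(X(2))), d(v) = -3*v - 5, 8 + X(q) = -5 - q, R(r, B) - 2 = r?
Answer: 4650/17 ≈ 273.53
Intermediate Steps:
R(r, B) = 2 + r
X(q) = -13 - q (X(q) = -8 + (-5 - q) = -13 - q)
d(v) = -5 - 3*v
W(t, C) = (2 + 2*C)/(40 + t) (W(t, C) = (C + (2 + C))/(t + (-5 - 3*(-13 - 1*2))) = (2 + 2*C)/(t + (-5 - 3*(-13 - 2))) = (2 + 2*C)/(t + (-5 - 3*(-15))) = (2 + 2*C)/(t + (-5 + 45)) = (2 + 2*C)/(t + 40) = (2 + 2*C)/(40 + t))
30*(W(-6, 1) + 9) = 30*(2*(1 + 1)/(40 - 6) + 9) = 30*(2*2/34 + 9) = 30*(2*(1/34)*2 + 9) = 30*(2/17 + 9) = 30*(155/17) = 4650/17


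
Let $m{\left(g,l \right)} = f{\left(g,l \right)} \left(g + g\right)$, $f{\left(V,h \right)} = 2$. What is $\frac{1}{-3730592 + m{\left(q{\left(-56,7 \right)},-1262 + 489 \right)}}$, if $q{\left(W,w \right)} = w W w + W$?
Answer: $- \frac{1}{3741792} \approx -2.6725 \cdot 10^{-7}$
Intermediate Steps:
$q{\left(W,w \right)} = W + W w^{2}$ ($q{\left(W,w \right)} = W w w + W = W w^{2} + W = W + W w^{2}$)
$m{\left(g,l \right)} = 4 g$ ($m{\left(g,l \right)} = 2 \left(g + g\right) = 2 \cdot 2 g = 4 g$)
$\frac{1}{-3730592 + m{\left(q{\left(-56,7 \right)},-1262 + 489 \right)}} = \frac{1}{-3730592 + 4 \left(- 56 \left(1 + 7^{2}\right)\right)} = \frac{1}{-3730592 + 4 \left(- 56 \left(1 + 49\right)\right)} = \frac{1}{-3730592 + 4 \left(\left(-56\right) 50\right)} = \frac{1}{-3730592 + 4 \left(-2800\right)} = \frac{1}{-3730592 - 11200} = \frac{1}{-3741792} = - \frac{1}{3741792}$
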